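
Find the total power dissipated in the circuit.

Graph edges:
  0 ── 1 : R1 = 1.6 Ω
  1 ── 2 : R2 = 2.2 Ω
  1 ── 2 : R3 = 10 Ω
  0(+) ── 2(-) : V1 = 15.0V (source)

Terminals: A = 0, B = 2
Nodal analysis, taking node 2 as the 0 V reference.
Source V1 fixes V_0 = 15 V.
KCL at each unknown node (sum of currents leaving = 0; resistances in Ω):
  Node 1: (V_1 - 15)/1.6 + (V_1 - 0)/2.2 + (V_1 - 0)/10 = 0
Collecting terms: 1.18 × V_1 = 9.375  =>  V_1 = 7.948 V
Power in each resistor, P = (ΔV)²/R:
  P_R1 = (15 - 7.948)²/1.6 = 31.08 W
  P_R2 = (7.948 - 0)²/2.2 = 28.71 W
  P_R3 = (7.948 - 0)²/10 = 6.317 W
P_total = P_R1 + P_R2 + P_R3 = 66.11 W

Final answer: 66.11 W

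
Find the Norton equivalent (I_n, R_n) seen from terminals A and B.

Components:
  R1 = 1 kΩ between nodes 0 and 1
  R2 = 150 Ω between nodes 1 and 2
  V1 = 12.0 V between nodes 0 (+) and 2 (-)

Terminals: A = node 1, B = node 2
Find the Thévenin equivalent first; then I_n = V_th/R_th and R_n = R_th.
Step 1 — V_th is the open-circuit voltage V_A - V_B (nothing connected across the terminals).
Nodal analysis, taking node 2 as the 0 V reference.
Source V1 fixes V_0 = 12 V.
KCL at each unknown node (sum of currents leaving = 0; resistances in Ω):
  Node 1: (V_1 - 12)/1000 + (V_1 - 0)/150 = 0
Collecting terms: 0.007667 × V_1 = 0.012  =>  V_1 = 1.565 V
V_th = V_1 - V_2 = 1.565 - 0 = 1.565 V
Step 2 — R_th: zero the source — replace V1 by a short circuit (node 2 merges into node 0) — and find the resistance seen between A (node 1) and B (node 0).
Reduce the network between node 1 (A) and node 0 (B) by series/parallel combination:
  Rp1 = R1 ‖ R2 (parallel, both between nodes 0 and 1) = 1/(1/1000 + 1/150) = 130.4 Ω
R_th = 130.4 Ω
I_n = V_th/R_th = 1.565/130.4 = 0.012 A, and R_n = R_th = 130.4 Ω

Final answer: I_n = 0.012 A, R_n = 130.4 Ω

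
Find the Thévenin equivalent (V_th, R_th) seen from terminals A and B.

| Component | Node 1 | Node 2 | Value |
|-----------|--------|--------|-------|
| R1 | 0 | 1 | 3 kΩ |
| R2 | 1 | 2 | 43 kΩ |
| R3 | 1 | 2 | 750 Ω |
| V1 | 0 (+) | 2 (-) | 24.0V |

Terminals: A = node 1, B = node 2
Step 1 — V_th is the open-circuit voltage V_A - V_B (nothing connected across the terminals).
Nodal analysis, taking node 2 as the 0 V reference.
Source V1 fixes V_0 = 24 V.
KCL at each unknown node (sum of currents leaving = 0; resistances in Ω):
  Node 1: (V_1 - 24)/3000 + (V_1 - 0)/43000 + (V_1 - 0)/750 = 0
Collecting terms: 0.00169 × V_1 = 0.008  =>  V_1 = 4.734 V
V_th = V_1 - V_2 = 4.734 - 0 = 4.734 V
Step 2 — R_th: zero the source — replace V1 by a short circuit (node 2 merges into node 0) — and find the resistance seen between A (node 1) and B (node 0).
Reduce the network between node 1 (A) and node 0 (B) by series/parallel combination:
  Rp1 = R1 ‖ R2 ‖ R3 (parallel, all between nodes 0 and 1) = 1/(1/3000 + 1/43000 + 1/750) = 591.7 Ω
R_th = 591.7 Ω

Final answer: V_th = 4.734 V, R_th = 591.7 Ω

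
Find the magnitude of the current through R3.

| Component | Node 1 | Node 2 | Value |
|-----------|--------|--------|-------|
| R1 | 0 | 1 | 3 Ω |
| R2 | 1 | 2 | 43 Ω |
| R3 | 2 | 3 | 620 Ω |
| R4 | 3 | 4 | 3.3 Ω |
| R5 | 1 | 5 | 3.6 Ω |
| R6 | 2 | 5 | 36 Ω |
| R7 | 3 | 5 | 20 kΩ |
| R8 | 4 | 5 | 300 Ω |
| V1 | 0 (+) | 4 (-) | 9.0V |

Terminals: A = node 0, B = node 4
Nodal analysis, taking node 4 as the 0 V reference.
Source V1 fixes V_0 = 9 V.
KCL at each unknown node (sum of currents leaving = 0; resistances in Ω):
  Node 1: (V_1 - 9)/3 + (V_1 - V_2)/43 + (V_1 - V_5)/3.6 = 0
  Node 2: (V_2 - V_1)/43 + (V_2 - V_3)/620 + (V_2 - V_5)/36 = 0
  Node 3: (V_3 - V_2)/620 + (V_3 - 0)/3.3 + (V_3 - V_5)/20000 = 0
  Node 5: (V_5 - V_1)/3.6 + (V_5 - V_2)/36 + (V_5 - V_3)/20000 + (V_5 - 0)/300 = 0
Collecting terms (coefficients in siemens):
  0.6344·V_1 - 0.02326·V_2 - 0.2778·V_5 = 3
  0.05265·V_2 - 0.02326·V_1 - 0.001613·V_3 - 0.02778·V_5 = 0
  0.3047·V_3 - 0.001613·V_2 - 0.00005·V_5 = 0
  0.3089·V_5 - 0.2778·V_1 - 0.02778·V_2 - 0.00005·V_3 = 0
Solving these 4 simultaneous equations (Gaussian elimination) gives:
  V_1 = 8.87 V, V_2 = 8.533 V, V_3 = 0.0466 V, V_5 = 8.743 V
I_R3 = (V_2 - V_3)/R3 = (8.533 - 0.0466)/620 = 0.01369 A
|I_R3| = 0.01369 A

Final answer: |I_R3| = 0.01369 A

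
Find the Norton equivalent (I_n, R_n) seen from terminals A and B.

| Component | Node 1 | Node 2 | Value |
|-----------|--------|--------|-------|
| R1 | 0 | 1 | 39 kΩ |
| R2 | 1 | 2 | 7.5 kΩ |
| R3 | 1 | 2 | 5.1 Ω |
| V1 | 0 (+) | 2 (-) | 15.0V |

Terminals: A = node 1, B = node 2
Find the Thévenin equivalent first; then I_n = V_th/R_th and R_n = R_th.
Step 1 — V_th is the open-circuit voltage V_A - V_B (nothing connected across the terminals).
Nodal analysis, taking node 2 as the 0 V reference.
Source V1 fixes V_0 = 15 V.
KCL at each unknown node (sum of currents leaving = 0; resistances in Ω):
  Node 1: (V_1 - 15)/39000 + (V_1 - 0)/7500 + (V_1 - 0)/5.1 = 0
Collecting terms: 0.1962 × V_1 = 0.0003846  =>  V_1 = 0.00196 V
V_th = V_1 - V_2 = 0.00196 - 0 = 0.00196 V
Step 2 — R_th: zero the source — replace V1 by a short circuit (node 2 merges into node 0) — and find the resistance seen between A (node 1) and B (node 0).
Reduce the network between node 1 (A) and node 0 (B) by series/parallel combination:
  Rp1 = R1 ‖ R2 ‖ R3 (parallel, all between nodes 0 and 1) = 1/(1/39000 + 1/7500 + 1/5.1) = 5.096 Ω
R_th = 5.096 Ω
I_n = V_th/R_th = 0.00196/5.096 = 0.0003846 A, and R_n = R_th = 5.096 Ω

Final answer: I_n = 0.0003846 A, R_n = 5.096 Ω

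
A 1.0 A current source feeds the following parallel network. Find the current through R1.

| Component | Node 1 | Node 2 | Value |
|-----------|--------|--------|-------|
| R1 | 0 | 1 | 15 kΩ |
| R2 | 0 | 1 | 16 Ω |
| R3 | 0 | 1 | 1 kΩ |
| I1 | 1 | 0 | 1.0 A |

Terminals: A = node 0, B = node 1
All resistors sit directly between nodes 0 and 1, so they are in parallel and share one voltage V; the full source current 1 A splits among them.
1/R_par = 1/15000 + 1/16 + 1/1000 = 0.06357 S  =>  R_par = 15.73 Ω
V = I × R_par = 1 × 15.73 = 15.73 V
I_R1 = V/R1 = 15.73/15000 = 0.001049 A

Final answer: 0.001049 A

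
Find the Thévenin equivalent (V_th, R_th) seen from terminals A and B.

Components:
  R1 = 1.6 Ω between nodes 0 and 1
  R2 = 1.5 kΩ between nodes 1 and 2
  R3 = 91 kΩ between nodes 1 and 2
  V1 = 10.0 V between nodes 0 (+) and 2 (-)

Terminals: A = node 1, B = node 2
Step 1 — V_th is the open-circuit voltage V_A - V_B (nothing connected across the terminals).
Nodal analysis, taking node 2 as the 0 V reference.
Source V1 fixes V_0 = 10 V.
KCL at each unknown node (sum of currents leaving = 0; resistances in Ω):
  Node 1: (V_1 - 10)/1.6 + (V_1 - 0)/1500 + (V_1 - 0)/91000 = 0
Collecting terms: 0.6257 × V_1 = 6.25  =>  V_1 = 9.989 V
V_th = V_1 - V_2 = 9.989 - 0 = 9.989 V
Step 2 — R_th: zero the source — replace V1 by a short circuit (node 2 merges into node 0) — and find the resistance seen between A (node 1) and B (node 0).
Reduce the network between node 1 (A) and node 0 (B) by series/parallel combination:
  Rp1 = R1 ‖ R2 ‖ R3 (parallel, all between nodes 0 and 1) = 1/(1/1.6 + 1/1500 + 1/91000) = 1.598 Ω
R_th = 1.598 Ω

Final answer: V_th = 9.989 V, R_th = 1.598 Ω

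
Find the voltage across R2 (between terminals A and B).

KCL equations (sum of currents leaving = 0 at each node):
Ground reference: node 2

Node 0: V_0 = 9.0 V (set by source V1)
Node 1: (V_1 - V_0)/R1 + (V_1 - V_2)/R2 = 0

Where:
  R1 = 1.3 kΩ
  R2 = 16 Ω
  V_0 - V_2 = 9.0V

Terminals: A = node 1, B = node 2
R1 and R2 are in series across V1 (node 0 → node 1 → node 2), and the output A–B is taken across R2, so this is a voltage divider.
Series current: I = V1/(R1 + R2) = 9/(1300 + 16) = 9/1316 = 0.006839 A
V_R2 = I × R2 = V1 × R2/(R1 + R2) = 9 × 16/1316 = 0.1094 V

Final answer: 0.1094 V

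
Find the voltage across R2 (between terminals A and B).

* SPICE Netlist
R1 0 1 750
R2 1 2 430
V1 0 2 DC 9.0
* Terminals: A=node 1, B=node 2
R1 and R2 are in series across V1 (node 0 → node 1 → node 2), and the output A–B is taken across R2, so this is a voltage divider.
Series current: I = V1/(R1 + R2) = 9/(750 + 430) = 9/1180 = 0.007627 A
V_R2 = I × R2 = V1 × R2/(R1 + R2) = 9 × 430/1180 = 3.28 V

Final answer: 3.28 V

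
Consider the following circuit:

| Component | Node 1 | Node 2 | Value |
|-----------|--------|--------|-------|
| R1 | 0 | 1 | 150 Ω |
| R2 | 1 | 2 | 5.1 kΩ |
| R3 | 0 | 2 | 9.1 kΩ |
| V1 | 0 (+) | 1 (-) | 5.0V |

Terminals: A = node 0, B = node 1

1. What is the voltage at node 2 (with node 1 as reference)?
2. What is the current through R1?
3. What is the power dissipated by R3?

Nodal analysis, taking node 1 as the 0 V reference.
Source V1 fixes V_0 = 5 V.
KCL at each unknown node (sum of currents leaving = 0; resistances in Ω):
  Node 2: (V_2 - 0)/5100 + (V_2 - 5)/9100 = 0
Collecting terms: 0.000306 × V_2 = 0.0005495  =>  V_2 = 1.796 V
Part 1:
  Read off the nodal solution: V_2 = 1.796 V
Part 2:
  I_R1 = (V_0 - V_1)/R1 = (5 - 0)/150 = 0.03333 A
  Magnitude: I_R1 = 0.03333 A
Part 3:
  I_R3 = (V_0 - V_2)/R3 = (5 - 1.796)/9100 = 0.0003521 A
  P_R3 = I_R3² × R3 = (0.0003521)² × 9100 = 0.001128 W

Final answers:
1. V_2 = 1.796 V
2. I_R1 = 0.03333 A
3. P_R3 = 0.001128 W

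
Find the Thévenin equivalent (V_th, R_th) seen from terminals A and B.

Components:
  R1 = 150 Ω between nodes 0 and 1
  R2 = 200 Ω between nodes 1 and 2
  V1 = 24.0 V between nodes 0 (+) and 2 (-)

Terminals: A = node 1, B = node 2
Step 1 — V_th is the open-circuit voltage V_A - V_B (nothing connected across the terminals).
Nodal analysis, taking node 2 as the 0 V reference.
Source V1 fixes V_0 = 24 V.
KCL at each unknown node (sum of currents leaving = 0; resistances in Ω):
  Node 1: (V_1 - 24)/150 + (V_1 - 0)/200 = 0
Collecting terms: 0.01167 × V_1 = 0.16  =>  V_1 = 13.71 V
V_th = V_1 - V_2 = 13.71 - 0 = 13.71 V
Step 2 — R_th: zero the source — replace V1 by a short circuit (node 2 merges into node 0) — and find the resistance seen between A (node 1) and B (node 0).
Reduce the network between node 1 (A) and node 0 (B) by series/parallel combination:
  Rp1 = R1 ‖ R2 (parallel, both between nodes 0 and 1) = 1/(1/150 + 1/200) = 85.71 Ω
R_th = 85.71 Ω

Final answer: V_th = 13.71 V, R_th = 85.71 Ω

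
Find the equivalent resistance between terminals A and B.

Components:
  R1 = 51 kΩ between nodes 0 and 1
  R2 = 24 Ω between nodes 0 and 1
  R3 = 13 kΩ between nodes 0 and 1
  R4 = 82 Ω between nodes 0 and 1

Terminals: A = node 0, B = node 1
Reduce the network between node 0 (A) and node 1 (B) by series/parallel combination:
  Rp1 = R1 ‖ R2 ‖ R3 ‖ R4 (parallel, all between nodes 0 and 1) = 1/(1/51000 + 1/24 + 1/13000 + 1/82) = 18.53 Ω
R_eq = 18.53 Ω

Final answer: 18.53 Ω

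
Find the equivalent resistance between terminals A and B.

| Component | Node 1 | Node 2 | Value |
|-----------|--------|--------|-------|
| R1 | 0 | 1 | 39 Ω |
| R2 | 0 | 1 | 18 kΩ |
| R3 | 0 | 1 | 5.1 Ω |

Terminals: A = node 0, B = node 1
Reduce the network between node 0 (A) and node 1 (B) by series/parallel combination:
  Rp1 = R1 ‖ R2 ‖ R3 (parallel, all between nodes 0 and 1) = 1/(1/39 + 1/18000 + 1/5.1) = 4.509 Ω
R_eq = 4.509 Ω

Final answer: 4.509 Ω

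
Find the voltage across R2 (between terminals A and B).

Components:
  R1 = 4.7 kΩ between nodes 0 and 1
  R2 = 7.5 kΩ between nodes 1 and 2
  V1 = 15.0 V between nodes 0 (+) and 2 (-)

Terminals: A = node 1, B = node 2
R1 and R2 are in series across V1 (node 0 → node 1 → node 2), and the output A–B is taken across R2, so this is a voltage divider.
Series current: I = V1/(R1 + R2) = 15/(4700 + 7500) = 15/12200 = 0.00123 A
V_R2 = I × R2 = V1 × R2/(R1 + R2) = 15 × 7500/12200 = 9.221 V

Final answer: 9.221 V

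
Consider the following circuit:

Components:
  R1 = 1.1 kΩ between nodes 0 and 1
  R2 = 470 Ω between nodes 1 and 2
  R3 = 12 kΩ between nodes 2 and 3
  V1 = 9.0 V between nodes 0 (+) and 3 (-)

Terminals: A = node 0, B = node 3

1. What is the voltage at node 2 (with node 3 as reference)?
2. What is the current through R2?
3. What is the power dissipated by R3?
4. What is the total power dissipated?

Nodal analysis, taking node 3 as the 0 V reference.
Source V1 fixes V_0 = 9 V.
KCL at each unknown node (sum of currents leaving = 0; resistances in Ω):
  Node 1: (V_1 - 9)/1100 + (V_1 - V_2)/470 = 0
  Node 2: (V_2 - V_1)/470 + (V_2 - 0)/12000 = 0
Collecting terms (coefficients in siemens):
  0.003037·V_1 - 0.002128·V_2 = 0.008182
  0.002211·V_2 - 0.002128·V_1 = 0
Determinant D = (0.003037)(0.002211) - (-0.002128)(-0.002128) = 0.000002187
V_1 = [(0.008182)(0.002211) - (-0.002128)(0)]/D = 8.27 V
V_2 = [(0.003037)(0) - (0.008182)(-0.002128)]/D = 7.959 V
Part 1:
  Read off the nodal solution: V_2 = 7.959 V
Part 2:
  I_R2 = (V_1 - V_2)/R2 = (8.27 - 7.959)/470 = 0.0006632 A
  Magnitude: I_R2 = 0.0006632 A
Part 3:
  I_R3 = (V_2 - V_3)/R3 = (7.959 - 0)/12000 = 0.0006632 A
  P_R3 = I_R3² × R3 = (0.0006632)² × 12000 = 0.005278 W
Part 4:
  Power in each resistor, P = (ΔV)²/R:
    P_R1 = (9 - 8.27)²/1100 = 0.0004839 W
    P_R2 = (8.27 - 7.959)²/470 = 0.0002067 W
    P_R3 = (7.959 - 0)²/12000 = 0.005278 W
  P_total = P_R1 + P_R2 + P_R3 = 0.005969 W

Final answers:
1. V_2 = 7.959 V
2. I_R2 = 0.0006632 A
3. P_R3 = 0.005278 W
4. P_total = 0.005969 W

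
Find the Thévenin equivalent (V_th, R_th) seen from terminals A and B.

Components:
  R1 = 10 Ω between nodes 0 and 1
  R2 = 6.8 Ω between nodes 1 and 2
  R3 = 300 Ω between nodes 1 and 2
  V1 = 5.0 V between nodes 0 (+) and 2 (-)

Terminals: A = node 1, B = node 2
Step 1 — V_th is the open-circuit voltage V_A - V_B (nothing connected across the terminals).
Nodal analysis, taking node 2 as the 0 V reference.
Source V1 fixes V_0 = 5 V.
KCL at each unknown node (sum of currents leaving = 0; resistances in Ω):
  Node 1: (V_1 - 5)/10 + (V_1 - 0)/6.8 + (V_1 - 0)/300 = 0
Collecting terms: 0.2504 × V_1 = 0.5  =>  V_1 = 1.997 V
V_th = V_1 - V_2 = 1.997 - 0 = 1.997 V
Step 2 — R_th: zero the source — replace V1 by a short circuit (node 2 merges into node 0) — and find the resistance seen between A (node 1) and B (node 0).
Reduce the network between node 1 (A) and node 0 (B) by series/parallel combination:
  Rp1 = R1 ‖ R2 ‖ R3 (parallel, all between nodes 0 and 1) = 1/(1/10 + 1/6.8 + 1/300) = 3.994 Ω
R_th = 3.994 Ω

Final answer: V_th = 1.997 V, R_th = 3.994 Ω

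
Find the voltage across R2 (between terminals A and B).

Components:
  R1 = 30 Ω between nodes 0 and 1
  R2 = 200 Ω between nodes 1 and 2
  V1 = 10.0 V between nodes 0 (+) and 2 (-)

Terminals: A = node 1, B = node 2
R1 and R2 are in series across V1 (node 0 → node 1 → node 2), and the output A–B is taken across R2, so this is a voltage divider.
Series current: I = V1/(R1 + R2) = 10/(30 + 200) = 10/230 = 0.04348 A
V_R2 = I × R2 = V1 × R2/(R1 + R2) = 10 × 200/230 = 8.696 V

Final answer: 8.696 V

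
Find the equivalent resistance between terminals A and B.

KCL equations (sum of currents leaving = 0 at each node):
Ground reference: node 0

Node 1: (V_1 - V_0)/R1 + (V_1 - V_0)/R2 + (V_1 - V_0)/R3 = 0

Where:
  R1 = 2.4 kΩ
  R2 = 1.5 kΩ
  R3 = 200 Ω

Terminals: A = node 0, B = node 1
Reduce the network between node 0 (A) and node 1 (B) by series/parallel combination:
  Rp1 = R1 ‖ R2 ‖ R3 (parallel, all between nodes 0 and 1) = 1/(1/2400 + 1/1500 + 1/200) = 164.4 Ω
R_eq = 164.4 Ω

Final answer: 164.4 Ω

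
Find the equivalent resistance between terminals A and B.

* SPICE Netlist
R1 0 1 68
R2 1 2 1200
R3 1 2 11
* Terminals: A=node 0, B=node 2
Reduce the network between node 0 (A) and node 2 (B) by series/parallel combination:
  Rp1 = R2 ‖ R3 (parallel, both between nodes 1 and 2) = 1/(1/1200 + 1/11) = 10.9 Ω
  Rs1 = R1 + Rp1 (series, joined only at node 1) = 68 + 10.9 = 78.9 Ω
R_eq = 78.9 Ω

Final answer: 78.9 Ω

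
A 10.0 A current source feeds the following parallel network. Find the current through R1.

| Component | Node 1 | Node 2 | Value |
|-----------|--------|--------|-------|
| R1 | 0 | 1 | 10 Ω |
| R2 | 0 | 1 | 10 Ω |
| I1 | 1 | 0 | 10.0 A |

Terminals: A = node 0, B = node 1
All resistors sit directly between nodes 0 and 1, so they are in parallel and share one voltage V; the full source current 10 A splits among them.
1/R_par = 1/10 + 1/10 = 0.2 S  =>  R_par = 5 Ω
V = I × R_par = 10 × 5 = 50 V
I_R1 = V/R1 = 50/10 = 5 A

Final answer: 5 A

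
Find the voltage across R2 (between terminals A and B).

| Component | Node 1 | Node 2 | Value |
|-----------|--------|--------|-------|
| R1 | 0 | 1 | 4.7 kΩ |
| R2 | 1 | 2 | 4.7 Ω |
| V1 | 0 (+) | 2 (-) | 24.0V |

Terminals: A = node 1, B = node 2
R1 and R2 are in series across V1 (node 0 → node 1 → node 2), and the output A–B is taken across R2, so this is a voltage divider.
Series current: I = V1/(R1 + R2) = 24/(4700 + 4.7) = 24/4705 = 0.005101 A
V_R2 = I × R2 = V1 × R2/(R1 + R2) = 24 × 4.7/4705 = 0.02398 V

Final answer: 0.02398 V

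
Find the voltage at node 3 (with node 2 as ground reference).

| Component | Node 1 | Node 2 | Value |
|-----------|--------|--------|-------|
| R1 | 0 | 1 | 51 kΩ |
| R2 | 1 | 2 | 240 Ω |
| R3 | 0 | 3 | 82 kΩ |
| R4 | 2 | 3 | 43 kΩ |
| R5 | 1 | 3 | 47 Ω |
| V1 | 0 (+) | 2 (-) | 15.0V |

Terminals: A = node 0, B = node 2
Nodal analysis, taking node 2 as the 0 V reference.
Source V1 fixes V_0 = 15 V.
KCL at each unknown node (sum of currents leaving = 0; resistances in Ω):
  Node 1: (V_1 - 15)/51000 + (V_1 - 0)/240 + (V_1 - V_3)/47 = 0
  Node 3: (V_3 - 15)/82000 + (V_3 - 0)/43000 + (V_3 - V_1)/47 = 0
Collecting terms (coefficients in siemens):
  0.02546·V_1 - 0.02128·V_3 = 0.0002941
  0.02131·V_3 - 0.02128·V_1 = 0.0001829
Determinant D = (0.02546)(0.02131) - (-0.02128)(-0.02128) = 0.00008997
V_1 = [(0.0002941)(0.02131) - (-0.02128)(0.0001829)]/D = 0.1129 V
V_3 = [(0.02546)(0.0001829) - (0.0002941)(-0.02128)]/D = 0.1213 V
The requested potential is V_3 = 0.1213 V.

Final answer: V_3 = 0.1213 V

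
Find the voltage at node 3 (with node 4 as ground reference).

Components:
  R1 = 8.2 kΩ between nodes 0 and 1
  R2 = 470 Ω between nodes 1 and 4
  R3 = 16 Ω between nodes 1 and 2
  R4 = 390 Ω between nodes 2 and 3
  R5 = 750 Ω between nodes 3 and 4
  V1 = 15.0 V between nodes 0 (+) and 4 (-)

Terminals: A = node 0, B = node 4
Nodal analysis, taking node 4 as the 0 V reference.
Source V1 fixes V_0 = 15 V.
KCL at each unknown node (sum of currents leaving = 0; resistances in Ω):
  Node 1: (V_1 - 15)/8200 + (V_1 - 0)/470 + (V_1 - V_2)/16 = 0
  Node 2: (V_2 - V_1)/16 + (V_2 - V_3)/390 = 0
  Node 3: (V_3 - V_2)/390 + (V_3 - 0)/750 = 0
Collecting terms (coefficients in siemens):
  0.06475·V_1 - 0.0625·V_2 = 0.001829
  0.06506·V_2 - 0.0625·V_1 - 0.002564·V_3 = 0
  0.003897·V_3 - 0.002564·V_2 = 0
Solving these 3 simultaneous equations (Gaussian elimination) gives:
  V_1 = 0.5873 V, V_2 = 0.5792 V, V_3 = 0.381 V
The requested potential is V_3 = 0.381 V.

Final answer: V_3 = 0.381 V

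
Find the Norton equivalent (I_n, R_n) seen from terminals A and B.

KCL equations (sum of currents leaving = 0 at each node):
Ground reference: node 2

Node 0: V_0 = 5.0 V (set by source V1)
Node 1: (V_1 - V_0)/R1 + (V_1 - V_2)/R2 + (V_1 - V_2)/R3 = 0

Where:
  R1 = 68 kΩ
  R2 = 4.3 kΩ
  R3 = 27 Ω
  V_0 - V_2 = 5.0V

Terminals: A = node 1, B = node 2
Find the Thévenin equivalent first; then I_n = V_th/R_th and R_n = R_th.
Step 1 — V_th is the open-circuit voltage V_A - V_B (nothing connected across the terminals).
Nodal analysis, taking node 2 as the 0 V reference.
Source V1 fixes V_0 = 5 V.
KCL at each unknown node (sum of currents leaving = 0; resistances in Ω):
  Node 1: (V_1 - 5)/68000 + (V_1 - 0)/4300 + (V_1 - 0)/27 = 0
Collecting terms: 0.03728 × V_1 = 0.00007353  =>  V_1 = 0.001972 V
V_th = V_1 - V_2 = 0.001972 - 0 = 0.001972 V
Step 2 — R_th: zero the source — replace V1 by a short circuit (node 2 merges into node 0) — and find the resistance seen between A (node 1) and B (node 0).
Reduce the network between node 1 (A) and node 0 (B) by series/parallel combination:
  Rp1 = R1 ‖ R2 ‖ R3 (parallel, all between nodes 0 and 1) = 1/(1/68000 + 1/4300 + 1/27) = 26.82 Ω
R_th = 26.82 Ω
I_n = V_th/R_th = 0.001972/26.82 = 0.00007353 A, and R_n = R_th = 26.82 Ω

Final answer: I_n = 7.353e-05 A, R_n = 26.82 Ω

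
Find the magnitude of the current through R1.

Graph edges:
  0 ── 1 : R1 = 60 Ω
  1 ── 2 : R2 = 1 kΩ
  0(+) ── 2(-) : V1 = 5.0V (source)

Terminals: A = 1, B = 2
Nodal analysis, taking node 2 as the 0 V reference.
Source V1 fixes V_0 = 5 V.
KCL at each unknown node (sum of currents leaving = 0; resistances in Ω):
  Node 1: (V_1 - 5)/60 + (V_1 - 0)/1000 = 0
Collecting terms: 0.01767 × V_1 = 0.08333  =>  V_1 = 4.717 V
I_R1 = (V_0 - V_1)/R1 = (5 - 4.717)/60 = 0.004717 A
|I_R1| = 0.004717 A

Final answer: |I_R1| = 0.004717 A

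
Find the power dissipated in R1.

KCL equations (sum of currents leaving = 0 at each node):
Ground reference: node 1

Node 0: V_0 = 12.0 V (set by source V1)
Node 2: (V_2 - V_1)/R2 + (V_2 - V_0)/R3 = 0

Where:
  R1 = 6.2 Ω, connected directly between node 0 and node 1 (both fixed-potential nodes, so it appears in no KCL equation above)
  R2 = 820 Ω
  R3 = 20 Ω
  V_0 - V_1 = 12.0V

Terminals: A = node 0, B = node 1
Nodal analysis, taking node 1 as the 0 V reference.
Source V1 fixes V_0 = 12 V.
KCL at each unknown node (sum of currents leaving = 0; resistances in Ω):
  Node 2: (V_2 - 0)/820 + (V_2 - 12)/20 = 0
Collecting terms: 0.05122 × V_2 = 0.6  =>  V_2 = 11.71 V
I_R1 = (V_0 - V_1)/R1 = (12 - 0)/6.2 = 1.935 A
P_R1 = I_R1² × R1 = (1.935)² × 6.2 = 23.23 W

Final answer: 23.23 W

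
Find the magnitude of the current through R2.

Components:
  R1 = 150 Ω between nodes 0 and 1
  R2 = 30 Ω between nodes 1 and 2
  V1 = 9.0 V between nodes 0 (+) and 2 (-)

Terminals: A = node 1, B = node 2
Nodal analysis, taking node 2 as the 0 V reference.
Source V1 fixes V_0 = 9 V.
KCL at each unknown node (sum of currents leaving = 0; resistances in Ω):
  Node 1: (V_1 - 9)/150 + (V_1 - 0)/30 = 0
Collecting terms: 0.04 × V_1 = 0.06  =>  V_1 = 1.5 V
I_R2 = (V_1 - V_2)/R2 = (1.5 - 0)/30 = 0.05 A
|I_R2| = 0.05 A

Final answer: |I_R2| = 0.05 A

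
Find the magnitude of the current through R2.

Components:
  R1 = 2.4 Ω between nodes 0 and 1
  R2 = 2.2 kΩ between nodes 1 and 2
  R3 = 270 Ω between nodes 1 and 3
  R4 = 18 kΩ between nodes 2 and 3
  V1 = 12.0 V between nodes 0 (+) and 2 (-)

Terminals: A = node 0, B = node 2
Nodal analysis, taking node 2 as the 0 V reference.
Source V1 fixes V_0 = 12 V.
KCL at each unknown node (sum of currents leaving = 0; resistances in Ω):
  Node 1: (V_1 - 12)/2.4 + (V_1 - 0)/2200 + (V_1 - V_3)/270 = 0
  Node 3: (V_3 - V_1)/270 + (V_3 - 0)/18000 = 0
Collecting terms (coefficients in siemens):
  0.4208·V_1 - 0.003704·V_3 = 5
  0.003759·V_3 - 0.003704·V_1 = 0
Determinant D = (0.4208)(0.003759) - (-0.003704)(-0.003704) = 0.001568
V_1 = [(5)(0.003759) - (-0.003704)(0)]/D = 11.99 V
V_3 = [(0.4208)(0) - (5)(-0.003704)]/D = 11.81 V
I_R2 = (V_1 - V_2)/R2 = (11.99 - 0)/2200 = 0.005448 A
|I_R2| = 0.005448 A

Final answer: |I_R2| = 0.005448 A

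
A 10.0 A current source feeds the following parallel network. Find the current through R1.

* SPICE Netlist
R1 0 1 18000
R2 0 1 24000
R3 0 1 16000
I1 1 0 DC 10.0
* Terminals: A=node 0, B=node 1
All resistors sit directly between nodes 0 and 1, so they are in parallel and share one voltage V; the full source current 10 A splits among them.
1/R_par = 1/18000 + 1/24000 + 1/16000 = 0.0001597 S  =>  R_par = 6261 Ω
V = I × R_par = 10 × 6261 = 62610 V
I_R1 = V/R1 = 62610/18000 = 3.478 A

Final answer: 3.478 A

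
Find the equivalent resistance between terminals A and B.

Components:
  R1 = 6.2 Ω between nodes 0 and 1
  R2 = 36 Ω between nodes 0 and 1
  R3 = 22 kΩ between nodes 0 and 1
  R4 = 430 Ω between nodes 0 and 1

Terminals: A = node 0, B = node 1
Reduce the network between node 0 (A) and node 1 (B) by series/parallel combination:
  Rp1 = R1 ‖ R2 ‖ R3 ‖ R4 (parallel, all between nodes 0 and 1) = 1/(1/6.2 + 1/36 + 1/22000 + 1/430) = 5.224 Ω
R_eq = 5.224 Ω

Final answer: 5.224 Ω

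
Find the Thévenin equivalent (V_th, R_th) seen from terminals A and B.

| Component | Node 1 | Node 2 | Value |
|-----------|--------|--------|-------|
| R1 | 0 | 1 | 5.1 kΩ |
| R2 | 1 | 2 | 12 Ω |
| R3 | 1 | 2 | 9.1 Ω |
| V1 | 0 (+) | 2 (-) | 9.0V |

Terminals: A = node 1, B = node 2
Step 1 — V_th is the open-circuit voltage V_A - V_B (nothing connected across the terminals).
Nodal analysis, taking node 2 as the 0 V reference.
Source V1 fixes V_0 = 9 V.
KCL at each unknown node (sum of currents leaving = 0; resistances in Ω):
  Node 1: (V_1 - 9)/5100 + (V_1 - 0)/12 + (V_1 - 0)/9.1 = 0
Collecting terms: 0.1934 × V_1 = 0.001765  =>  V_1 = 0.009124 V
V_th = V_1 - V_2 = 0.009124 - 0 = 0.009124 V
Step 2 — R_th: zero the source — replace V1 by a short circuit (node 2 merges into node 0) — and find the resistance seen between A (node 1) and B (node 0).
Reduce the network between node 1 (A) and node 0 (B) by series/parallel combination:
  Rp1 = R1 ‖ R2 ‖ R3 (parallel, all between nodes 0 and 1) = 1/(1/5100 + 1/12 + 1/9.1) = 5.17 Ω
R_th = 5.17 Ω

Final answer: V_th = 0.009124 V, R_th = 5.17 Ω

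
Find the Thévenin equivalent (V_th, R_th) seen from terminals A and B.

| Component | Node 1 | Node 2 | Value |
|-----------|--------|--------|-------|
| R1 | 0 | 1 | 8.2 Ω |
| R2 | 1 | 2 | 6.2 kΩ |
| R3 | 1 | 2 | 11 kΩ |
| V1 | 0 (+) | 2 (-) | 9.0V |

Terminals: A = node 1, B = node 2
Step 1 — V_th is the open-circuit voltage V_A - V_B (nothing connected across the terminals).
Nodal analysis, taking node 2 as the 0 V reference.
Source V1 fixes V_0 = 9 V.
KCL at each unknown node (sum of currents leaving = 0; resistances in Ω):
  Node 1: (V_1 - 9)/8.2 + (V_1 - 0)/6200 + (V_1 - 0)/11000 = 0
Collecting terms: 0.1222 × V_1 = 1.098  =>  V_1 = 8.981 V
V_th = V_1 - V_2 = 8.981 - 0 = 8.981 V
Step 2 — R_th: zero the source — replace V1 by a short circuit (node 2 merges into node 0) — and find the resistance seen between A (node 1) and B (node 0).
Reduce the network between node 1 (A) and node 0 (B) by series/parallel combination:
  Rp1 = R1 ‖ R2 ‖ R3 (parallel, all between nodes 0 and 1) = 1/(1/8.2 + 1/6200 + 1/11000) = 8.183 Ω
R_th = 8.183 Ω

Final answer: V_th = 8.981 V, R_th = 8.183 Ω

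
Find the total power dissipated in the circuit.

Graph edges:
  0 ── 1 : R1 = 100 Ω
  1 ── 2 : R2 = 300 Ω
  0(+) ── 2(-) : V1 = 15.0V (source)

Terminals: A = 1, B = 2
Nodal analysis, taking node 2 as the 0 V reference.
Source V1 fixes V_0 = 15 V.
KCL at each unknown node (sum of currents leaving = 0; resistances in Ω):
  Node 1: (V_1 - 15)/100 + (V_1 - 0)/300 = 0
Collecting terms: 0.01333 × V_1 = 0.15  =>  V_1 = 11.25 V
Power in each resistor, P = (ΔV)²/R:
  P_R1 = (15 - 11.25)²/100 = 0.1406 W
  P_R2 = (11.25 - 0)²/300 = 0.4219 W
P_total = P_R1 + P_R2 = 0.5625 W

Final answer: 0.5625 W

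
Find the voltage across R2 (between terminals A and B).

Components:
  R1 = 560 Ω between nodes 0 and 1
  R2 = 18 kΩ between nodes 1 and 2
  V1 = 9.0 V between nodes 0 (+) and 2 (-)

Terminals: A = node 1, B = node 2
R1 and R2 are in series across V1 (node 0 → node 1 → node 2), and the output A–B is taken across R2, so this is a voltage divider.
Series current: I = V1/(R1 + R2) = 9/(560 + 18000) = 9/18560 = 0.0004849 A
V_R2 = I × R2 = V1 × R2/(R1 + R2) = 9 × 18000/18560 = 8.728 V

Final answer: 8.728 V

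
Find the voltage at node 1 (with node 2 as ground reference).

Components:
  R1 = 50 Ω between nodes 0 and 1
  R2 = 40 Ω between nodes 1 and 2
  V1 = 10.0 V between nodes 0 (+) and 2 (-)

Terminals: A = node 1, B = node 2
Nodal analysis, taking node 2 as the 0 V reference.
Source V1 fixes V_0 = 10 V.
KCL at each unknown node (sum of currents leaving = 0; resistances in Ω):
  Node 1: (V_1 - 10)/50 + (V_1 - 0)/40 = 0
Collecting terms: 0.045 × V_1 = 0.2  =>  V_1 = 4.444 V
The requested potential is V_1 = 4.444 V.

Final answer: V_1 = 4.444 V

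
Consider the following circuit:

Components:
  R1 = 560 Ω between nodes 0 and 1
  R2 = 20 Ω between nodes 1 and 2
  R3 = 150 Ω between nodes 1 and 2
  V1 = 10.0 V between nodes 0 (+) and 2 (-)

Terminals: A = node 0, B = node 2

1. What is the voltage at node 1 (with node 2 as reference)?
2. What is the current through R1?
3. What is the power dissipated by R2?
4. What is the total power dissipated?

Nodal analysis, taking node 2 as the 0 V reference.
Source V1 fixes V_0 = 10 V.
KCL at each unknown node (sum of currents leaving = 0; resistances in Ω):
  Node 1: (V_1 - 10)/560 + (V_1 - 0)/20 + (V_1 - 0)/150 = 0
Collecting terms: 0.05845 × V_1 = 0.01786  =>  V_1 = 0.3055 V
Part 1:
  Read off the nodal solution: V_1 = 0.3055 V
Part 2:
  I_R1 = (V_0 - V_1)/R1 = (10 - 0.3055)/560 = 0.01731 A
  Magnitude: I_R1 = 0.01731 A
Part 3:
  I_R2 = (V_1 - V_2)/R2 = (0.3055 - 0)/20 = 0.01527 A
  P_R2 = I_R2² × R2 = (0.01527)² × 20 = 0.004666 W
Part 4:
  Power in each resistor, P = (ΔV)²/R:
    P_R1 = (10 - 0.3055)²/560 = 0.1678 W
    P_R2 = (0.3055 - 0)²/20 = 0.004666 W
    P_R3 = (0.3055 - 0)²/150 = 0.0006222 W
  P_total = P_R1 + P_R2 + P_R3 = 0.1731 W

Final answers:
1. V_1 = 0.3055 V
2. I_R1 = 0.01731 A
3. P_R2 = 0.004666 W
4. P_total = 0.1731 W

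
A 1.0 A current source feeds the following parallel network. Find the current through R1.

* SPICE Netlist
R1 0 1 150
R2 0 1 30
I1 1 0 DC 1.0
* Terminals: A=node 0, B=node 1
All resistors sit directly between nodes 0 and 1, so they are in parallel and share one voltage V; the full source current 1 A splits among them.
1/R_par = 1/150 + 1/30 = 0.04 S  =>  R_par = 25 Ω
V = I × R_par = 1 × 25 = 25 V
I_R1 = V/R1 = 25/150 = 0.1667 A

Final answer: 0.1667 A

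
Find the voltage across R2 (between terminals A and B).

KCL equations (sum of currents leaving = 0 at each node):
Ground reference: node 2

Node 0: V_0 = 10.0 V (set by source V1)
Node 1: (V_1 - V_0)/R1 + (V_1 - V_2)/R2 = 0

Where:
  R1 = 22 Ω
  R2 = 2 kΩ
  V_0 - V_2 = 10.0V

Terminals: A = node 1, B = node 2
R1 and R2 are in series across V1 (node 0 → node 1 → node 2), and the output A–B is taken across R2, so this is a voltage divider.
Series current: I = V1/(R1 + R2) = 10/(22 + 2000) = 10/2022 = 0.004946 A
V_R2 = I × R2 = V1 × R2/(R1 + R2) = 10 × 2000/2022 = 9.891 V

Final answer: 9.891 V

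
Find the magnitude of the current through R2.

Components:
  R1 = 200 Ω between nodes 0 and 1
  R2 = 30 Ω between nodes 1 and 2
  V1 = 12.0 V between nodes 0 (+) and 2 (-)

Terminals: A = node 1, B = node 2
Nodal analysis, taking node 2 as the 0 V reference.
Source V1 fixes V_0 = 12 V.
KCL at each unknown node (sum of currents leaving = 0; resistances in Ω):
  Node 1: (V_1 - 12)/200 + (V_1 - 0)/30 = 0
Collecting terms: 0.03833 × V_1 = 0.06  =>  V_1 = 1.565 V
I_R2 = (V_1 - V_2)/R2 = (1.565 - 0)/30 = 0.05217 A
|I_R2| = 0.05217 A

Final answer: |I_R2| = 0.05217 A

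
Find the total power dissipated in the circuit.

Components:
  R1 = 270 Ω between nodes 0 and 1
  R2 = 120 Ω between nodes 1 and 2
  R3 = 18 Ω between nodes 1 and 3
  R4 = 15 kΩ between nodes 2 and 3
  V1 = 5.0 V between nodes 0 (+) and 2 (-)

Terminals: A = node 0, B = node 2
Nodal analysis, taking node 2 as the 0 V reference.
Source V1 fixes V_0 = 5 V.
KCL at each unknown node (sum of currents leaving = 0; resistances in Ω):
  Node 1: (V_1 - 5)/270 + (V_1 - 0)/120 + (V_1 - V_3)/18 = 0
  Node 3: (V_3 - V_1)/18 + (V_3 - 0)/15000 = 0
Collecting terms (coefficients in siemens):
  0.06759·V_1 - 0.05556·V_3 = 0.01852
  0.05562·V_3 - 0.05556·V_1 = 0
Determinant D = (0.06759)(0.05562) - (-0.05556)(-0.05556) = 0.0006732
V_1 = [(0.01852)(0.05562) - (-0.05556)(0)]/D = 1.53 V
V_3 = [(0.06759)(0) - (0.01852)(-0.05556)]/D = 1.528 V
Power in each resistor, P = (ΔV)²/R:
  P_R1 = (5 - 1.53)²/270 = 0.0446 W
  P_R2 = (1.53 - 0)²/120 = 0.01951 W
  P_R3 = (1.53 - 1.528)²/18 = 0.0000001868 W
  P_R4 = (0 - 1.528)²/15000 = 0.0001557 W
P_total = P_R1 + P_R2 + P_R3 + P_R4 = 0.06426 W

Final answer: 0.06426 W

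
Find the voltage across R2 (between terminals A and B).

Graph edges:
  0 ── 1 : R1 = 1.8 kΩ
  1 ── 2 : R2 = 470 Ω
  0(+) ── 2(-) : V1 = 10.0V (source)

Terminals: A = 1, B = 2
R1 and R2 are in series across V1 (node 0 → node 1 → node 2), and the output A–B is taken across R2, so this is a voltage divider.
Series current: I = V1/(R1 + R2) = 10/(1800 + 470) = 10/2270 = 0.004405 A
V_R2 = I × R2 = V1 × R2/(R1 + R2) = 10 × 470/2270 = 2.07 V

Final answer: 2.07 V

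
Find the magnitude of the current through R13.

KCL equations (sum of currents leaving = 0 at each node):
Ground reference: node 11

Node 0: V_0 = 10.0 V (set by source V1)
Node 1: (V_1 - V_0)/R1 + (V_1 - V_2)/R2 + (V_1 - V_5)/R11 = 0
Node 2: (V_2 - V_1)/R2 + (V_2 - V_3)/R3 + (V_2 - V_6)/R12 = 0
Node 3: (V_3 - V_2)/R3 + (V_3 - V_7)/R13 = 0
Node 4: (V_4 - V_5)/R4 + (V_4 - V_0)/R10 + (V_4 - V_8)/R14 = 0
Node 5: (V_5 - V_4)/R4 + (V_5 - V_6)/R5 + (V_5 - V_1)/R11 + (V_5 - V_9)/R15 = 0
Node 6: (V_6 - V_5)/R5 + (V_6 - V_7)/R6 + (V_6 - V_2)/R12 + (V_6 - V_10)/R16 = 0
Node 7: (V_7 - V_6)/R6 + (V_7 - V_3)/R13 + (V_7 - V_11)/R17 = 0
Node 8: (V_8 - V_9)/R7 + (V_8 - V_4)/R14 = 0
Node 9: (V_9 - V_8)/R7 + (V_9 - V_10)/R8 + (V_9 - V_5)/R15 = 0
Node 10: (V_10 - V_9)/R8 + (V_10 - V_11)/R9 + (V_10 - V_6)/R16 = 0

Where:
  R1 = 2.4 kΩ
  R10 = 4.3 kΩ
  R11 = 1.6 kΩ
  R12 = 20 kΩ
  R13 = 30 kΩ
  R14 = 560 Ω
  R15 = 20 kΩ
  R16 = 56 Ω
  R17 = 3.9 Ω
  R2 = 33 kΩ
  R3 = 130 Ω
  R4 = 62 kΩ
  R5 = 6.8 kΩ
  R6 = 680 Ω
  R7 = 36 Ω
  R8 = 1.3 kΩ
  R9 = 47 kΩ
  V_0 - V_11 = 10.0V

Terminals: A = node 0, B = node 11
Nodal analysis, taking node 11 as the 0 V reference.
Source V1 fixes V_0 = 10 V.
KCL at each unknown node (sum of currents leaving = 0; resistances in Ω):
  Node 1: (V_1 - 10)/2400 + (V_1 - V_2)/33000 + (V_1 - V_5)/1600 = 0
  Node 2: (V_2 - V_1)/33000 + (V_2 - V_3)/130 + (V_2 - V_6)/20000 = 0
  Node 3: (V_3 - V_2)/130 + (V_3 - V_7)/30000 = 0
  Node 4: (V_4 - V_5)/62000 + (V_4 - 10)/4300 + (V_4 - V_8)/560 = 0
  Node 5: (V_5 - V_4)/62000 + (V_5 - V_6)/6800 + (V_5 - V_1)/1600 + (V_5 - V_9)/20000 = 0
  Node 6: (V_6 - V_5)/6800 + (V_6 - V_7)/680 + (V_6 - V_2)/20000 + (V_6 - V_10)/56 = 0
  Node 7: (V_7 - V_6)/680 + (V_7 - V_3)/30000 + (V_7 - 0)/3.9 = 0
  Node 8: (V_8 - V_9)/36 + (V_8 - V_4)/560 = 0
  Node 9: (V_9 - V_8)/36 + (V_9 - V_10)/1300 + (V_9 - V_5)/20000 = 0
  Node 10: (V_10 - V_9)/1300 + (V_10 - 0)/47000 + (V_10 - V_6)/56 = 0
Collecting terms (coefficients in siemens):
  0.001072·V_1 - 0.0000303·V_2 - 0.000625·V_5 = 0.004167
  0.007773·V_2 - 0.0000303·V_1 - 0.007692·V_3 - 0.00005·V_6 = 0
  0.007726·V_3 - 0.007692·V_2 - 0.00003333·V_7 = 0
  0.002034·V_4 - 0.00001613·V_5 - 0.001786·V_8 = 0.002326
  0.0008382·V_5 - 0.000625·V_1 - 0.00001613·V_4 - 0.0001471·V_6 - 0.00005·V_9 = 0
  0.01952·V_6 - 0.00005·V_2 - 0.0001471·V_5 - 0.001471·V_7 - 0.01786·V_10 = 0
  0.2579·V_7 - 0.00003333·V_3 - 0.001471·V_6 = 0
  0.02956·V_8 - 0.001786·V_4 - 0.02778·V_9 = 0
  0.0286·V_9 - 0.00005·V_5 - 0.02778·V_8 - 0.0007692·V_10 = 0
  0.01865·V_10 - 0.01786·V_6 - 0.0007692·V_9 = 0
Solving these 10 simultaneous equations (Gaussian elimination) gives:
  V_1 = 7.586 V, V_2 = 2.692 V, V_3 = 2.68 V, V_4 = 4.324 V
  V_5 = 6.214 V, V_6 = 1.507 V, V_7 = 0.008939 V, V_8 = 3.568 V
  V_9 = 3.519 V, V_10 = 1.588 V
I_R13 = (V_3 - V_7)/R13 = (2.68 - 0.008939)/30000 = 0.00008905 A
|I_R13| = 0.00008905 A

Final answer: |I_R13| = 8.905e-05 A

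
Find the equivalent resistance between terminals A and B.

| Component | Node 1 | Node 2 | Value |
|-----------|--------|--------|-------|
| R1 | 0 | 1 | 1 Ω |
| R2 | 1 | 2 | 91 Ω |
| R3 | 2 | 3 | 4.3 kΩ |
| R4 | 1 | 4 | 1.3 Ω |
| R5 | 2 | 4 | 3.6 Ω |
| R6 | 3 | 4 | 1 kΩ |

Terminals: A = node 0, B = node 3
The network is not a plain series/parallel combination. Inject a 1 A test current into terminal A (node 0) and return it from terminal B (node 3); then R_eq = V_A / (1 A).
Nodal analysis, taking node 3 as the 0 V reference.
Current source I_test pushes 1 A into node 0 and draws it out of node 3.
KCL at each unknown node (sum of currents leaving = 0; resistances in Ω):
  Node 0: (V_0 - V_1)/1 - 1 = 0
  Node 1: (V_1 - V_0)/1 + (V_1 - V_2)/91 + (V_1 - V_4)/1.3 = 0
  Node 2: (V_2 - V_1)/91 + (V_2 - 0)/4300 + (V_2 - V_4)/3.6 = 0
  Node 4: (V_4 - V_1)/1.3 + (V_4 - V_2)/3.6 + (V_4 - 0)/1000 = 0
Collecting terms (coefficients in siemens):
  1·V_0 - 1·V_1 = 1
  1.78·V_1 - 1·V_0 - 0.01099·V_2 - 0.7692·V_4 = 0
  0.289·V_2 - 0.01099·V_1 - 0.2778·V_4 = 0
  1.048·V_4 - 0.7692·V_1 - 0.2778·V_2 = 0
Solving these 4 simultaneous equations (Gaussian elimination) gives:
  V_0 = 813.7 V, V_1 = 812.7 V, V_2 = 810.8 V, V_4 = 811.4 V
R_eq = V_0 / 1 A = 813.7 Ω

Final answer: 813.7 Ω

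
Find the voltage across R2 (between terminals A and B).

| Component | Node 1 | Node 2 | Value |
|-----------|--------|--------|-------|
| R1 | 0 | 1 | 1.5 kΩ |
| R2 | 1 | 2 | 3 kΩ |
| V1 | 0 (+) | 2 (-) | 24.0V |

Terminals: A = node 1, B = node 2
R1 and R2 are in series across V1 (node 0 → node 1 → node 2), and the output A–B is taken across R2, so this is a voltage divider.
Series current: I = V1/(R1 + R2) = 24/(1500 + 3000) = 24/4500 = 0.005333 A
V_R2 = I × R2 = V1 × R2/(R1 + R2) = 24 × 3000/4500 = 16 V

Final answer: 16 V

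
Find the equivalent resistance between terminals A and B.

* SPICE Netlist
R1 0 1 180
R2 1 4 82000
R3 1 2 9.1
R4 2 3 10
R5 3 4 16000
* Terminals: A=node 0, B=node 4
Reduce the network between node 0 (A) and node 4 (B) by series/parallel combination:
  Rs1 = R3 + R4 (series, joined only at node 2) = 9.1 + 10 = 19.1 Ω
  Rs2 = R5 + Rs1 (series, joined only at node 3) = 16000 + 19.1 = 16020 Ω
  Rp1 = R2 ‖ Rs2 (parallel, both between nodes 1 and 4) = 1/(1/82000 + 1/16020) = 13400 Ω
  Rs3 = R1 + Rp1 (series, joined only at node 1) = 180 + 13400 = 13580 Ω
R_eq = 13.58 kΩ

Final answer: 13.58 kΩ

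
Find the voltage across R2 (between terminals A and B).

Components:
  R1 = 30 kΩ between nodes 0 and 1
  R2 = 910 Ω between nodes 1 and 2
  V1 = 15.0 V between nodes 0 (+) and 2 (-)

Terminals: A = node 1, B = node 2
R1 and R2 are in series across V1 (node 0 → node 1 → node 2), and the output A–B is taken across R2, so this is a voltage divider.
Series current: I = V1/(R1 + R2) = 15/(30000 + 910) = 15/30910 = 0.0004853 A
V_R2 = I × R2 = V1 × R2/(R1 + R2) = 15 × 910/30910 = 0.4416 V

Final answer: 0.4416 V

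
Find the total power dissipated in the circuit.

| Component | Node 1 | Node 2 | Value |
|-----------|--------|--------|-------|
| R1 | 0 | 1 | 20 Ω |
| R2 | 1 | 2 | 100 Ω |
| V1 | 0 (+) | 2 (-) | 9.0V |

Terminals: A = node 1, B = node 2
Nodal analysis, taking node 2 as the 0 V reference.
Source V1 fixes V_0 = 9 V.
KCL at each unknown node (sum of currents leaving = 0; resistances in Ω):
  Node 1: (V_1 - 9)/20 + (V_1 - 0)/100 = 0
Collecting terms: 0.06 × V_1 = 0.45  =>  V_1 = 7.5 V
Power in each resistor, P = (ΔV)²/R:
  P_R1 = (9 - 7.5)²/20 = 0.1125 W
  P_R2 = (7.5 - 0)²/100 = 0.5625 W
P_total = P_R1 + P_R2 = 0.675 W

Final answer: 0.675 W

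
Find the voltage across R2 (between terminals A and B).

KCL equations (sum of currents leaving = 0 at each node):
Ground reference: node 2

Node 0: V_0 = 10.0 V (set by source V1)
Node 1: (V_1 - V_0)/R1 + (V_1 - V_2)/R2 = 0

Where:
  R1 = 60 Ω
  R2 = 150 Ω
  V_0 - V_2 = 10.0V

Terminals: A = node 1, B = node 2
R1 and R2 are in series across V1 (node 0 → node 1 → node 2), and the output A–B is taken across R2, so this is a voltage divider.
Series current: I = V1/(R1 + R2) = 10/(60 + 150) = 10/210 = 0.04762 A
V_R2 = I × R2 = V1 × R2/(R1 + R2) = 10 × 150/210 = 7.143 V

Final answer: 7.143 V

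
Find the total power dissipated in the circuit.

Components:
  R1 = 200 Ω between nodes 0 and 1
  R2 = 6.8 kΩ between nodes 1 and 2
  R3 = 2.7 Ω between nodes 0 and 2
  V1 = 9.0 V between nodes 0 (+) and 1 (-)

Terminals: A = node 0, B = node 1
Nodal analysis, taking node 1 as the 0 V reference.
Source V1 fixes V_0 = 9 V.
KCL at each unknown node (sum of currents leaving = 0; resistances in Ω):
  Node 2: (V_2 - 0)/6800 + (V_2 - 9)/2.7 = 0
Collecting terms: 0.3705 × V_2 = 3.333  =>  V_2 = 8.996 V
Power in each resistor, P = (ΔV)²/R:
  P_R1 = (9 - 0)²/200 = 0.405 W
  P_R2 = (0 - 8.996)²/6800 = 0.0119 W
  P_R3 = (9 - 8.996)²/2.7 = 0.000004726 W
P_total = P_R1 + P_R2 + P_R3 = 0.4169 W

Final answer: 0.4169 W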